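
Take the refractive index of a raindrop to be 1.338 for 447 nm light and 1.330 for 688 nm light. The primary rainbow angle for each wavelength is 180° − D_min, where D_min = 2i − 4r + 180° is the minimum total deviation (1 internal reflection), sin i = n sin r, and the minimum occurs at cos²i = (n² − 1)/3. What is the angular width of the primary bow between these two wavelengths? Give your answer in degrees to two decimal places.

1.16°

At 447 nm (n = 1.338): cos²i = 0.26341 → i = 59.120°, r = 39.899°, D_min = 138.643°, rainbow angle = 41.357°.
At 688 nm (n = 1.330): cos²i = 0.25630 → i = 59.585°, r = 40.422°, D_min = 137.484°, rainbow angle = 42.516°.
Angular width = |41.357° − 42.516°| = 1.160°.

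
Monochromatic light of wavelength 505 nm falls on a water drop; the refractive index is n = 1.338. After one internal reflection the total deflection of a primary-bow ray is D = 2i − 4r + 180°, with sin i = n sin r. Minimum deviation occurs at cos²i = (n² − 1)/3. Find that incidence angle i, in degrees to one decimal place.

59.1°

cos²i = (1.338² − 1)/3 = (1.79024 − 1)/3 = 0.26341.
cos i = 0.51324, so i = 59.120°.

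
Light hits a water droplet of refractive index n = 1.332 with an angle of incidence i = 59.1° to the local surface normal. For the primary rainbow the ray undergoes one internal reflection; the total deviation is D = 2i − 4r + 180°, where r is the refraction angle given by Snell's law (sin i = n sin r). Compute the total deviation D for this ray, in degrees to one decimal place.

137.8°

sin r = sin 59.1° / 1.332 = 0.8581/1.332 = 0.6442; r = 40.11°.
D = 2·59.1° − 4·40.11° + 180° = 118.20° − 160.42° + 180° = 137.78°.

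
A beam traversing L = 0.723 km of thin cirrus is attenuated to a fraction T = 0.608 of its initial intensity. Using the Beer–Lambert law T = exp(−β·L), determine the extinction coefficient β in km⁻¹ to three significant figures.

0.688 km⁻¹

Beer–Lambert: T = exp(−βL) ⇒ β = −ln(T)/L = −ln(0.608)/0.723 = 0.4976/0.723 = 0.6882 km⁻¹.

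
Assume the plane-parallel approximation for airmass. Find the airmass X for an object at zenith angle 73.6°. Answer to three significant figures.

X = sec z = 1/cos 73.6° = 1/0.2823 = 3.5418.

3.54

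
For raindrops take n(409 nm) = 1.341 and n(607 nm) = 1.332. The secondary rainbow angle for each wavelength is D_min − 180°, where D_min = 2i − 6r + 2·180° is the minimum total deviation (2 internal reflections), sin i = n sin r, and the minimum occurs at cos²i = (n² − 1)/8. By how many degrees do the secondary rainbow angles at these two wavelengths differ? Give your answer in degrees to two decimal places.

2.34°

At 409 nm (n = 1.341): cos²i = 0.09979 → i = 71.586°, r = 45.034°, D_min = 232.966°, rainbow angle = 52.966°.
At 607 nm (n = 1.332): cos²i = 0.09678 → i = 71.875°, r = 45.520°, D_min = 230.628°, rainbow angle = 50.628°.
Angular width = |52.966° − 50.628°| = 2.337°.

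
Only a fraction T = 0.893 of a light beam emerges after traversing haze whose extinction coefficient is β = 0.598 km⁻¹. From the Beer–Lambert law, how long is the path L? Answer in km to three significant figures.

0.189 km

Beer–Lambert: T = exp(−βL) ⇒ L = −ln(T)/β = −ln(0.893)/0.598 = 0.1132/0.598 = 0.1892 km.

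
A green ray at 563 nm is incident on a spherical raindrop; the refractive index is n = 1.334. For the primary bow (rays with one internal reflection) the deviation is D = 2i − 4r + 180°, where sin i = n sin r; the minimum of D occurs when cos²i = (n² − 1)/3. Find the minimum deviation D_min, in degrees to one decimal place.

cos²i = (1.77956 − 1)/3 = 0.25985; i = arccos(0.50976) = 59.352°.
sin r = sin 59.352°/1.334 = 0.64492; r = 40.159°.
D_min = 2·59.352° − 4·40.159° + 180° = 138.067°.

138.1°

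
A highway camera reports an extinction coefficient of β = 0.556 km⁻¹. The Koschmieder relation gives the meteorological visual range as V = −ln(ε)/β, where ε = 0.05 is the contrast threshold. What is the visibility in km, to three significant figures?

V = −ln(0.05) / 0.556 = 2.996 / 0.556 = 5.3880 km.

5.39 km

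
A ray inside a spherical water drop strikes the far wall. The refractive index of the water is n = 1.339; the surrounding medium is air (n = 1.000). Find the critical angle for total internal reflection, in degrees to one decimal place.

48.3°

sin θ_c = n_air / n = 1.000 / 1.339 = 0.7468.
θ_c = arcsin(0.7468) = 48.32°.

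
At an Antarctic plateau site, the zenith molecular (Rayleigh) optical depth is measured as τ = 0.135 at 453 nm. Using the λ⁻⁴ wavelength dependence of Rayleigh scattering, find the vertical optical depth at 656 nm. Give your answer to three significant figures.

0.0307

τ(656 nm) = τ(453 nm) × (453/656)⁴ = 0.135 × (0.6905)⁴ = 0.135 × 0.2274 = 0.0307.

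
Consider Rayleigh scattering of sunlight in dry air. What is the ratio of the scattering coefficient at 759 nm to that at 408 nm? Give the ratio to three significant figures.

0.0835

Rayleigh scattering ∝ λ⁻⁴, so the ratio of coefficients is the inverse fourth power of the wavelength ratio.
σ(759)/σ(408) = (408/759)⁴ = (0.5375)⁴ = 0.0835.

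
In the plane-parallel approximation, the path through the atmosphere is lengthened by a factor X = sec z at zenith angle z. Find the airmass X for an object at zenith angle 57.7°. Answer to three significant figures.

X = sec z = 1/cos 57.7° = 1/0.5344 = 1.8714.

1.87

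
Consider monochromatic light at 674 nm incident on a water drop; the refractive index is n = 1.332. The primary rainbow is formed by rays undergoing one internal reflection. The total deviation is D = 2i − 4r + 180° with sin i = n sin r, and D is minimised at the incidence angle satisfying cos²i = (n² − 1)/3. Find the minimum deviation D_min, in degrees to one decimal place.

cos²i = (1.77422 − 1)/3 = 0.25807; i = arccos(0.50801) = 59.469°.
sin r = sin 59.469°/1.332 = 0.64666; r = 40.290°.
D_min = 2·59.469° − 4·40.290° + 180° = 137.776°.

137.8°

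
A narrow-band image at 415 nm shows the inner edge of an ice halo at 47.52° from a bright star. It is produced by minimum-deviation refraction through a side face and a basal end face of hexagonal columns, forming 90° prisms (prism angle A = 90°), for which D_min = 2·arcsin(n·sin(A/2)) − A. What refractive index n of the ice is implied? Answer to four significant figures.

Rearranging: n = sin((D_min + A)/2) / sin(A/2).
(D_min + A)/2 = (47.52° + 90°)/2 = 68.760°.
n = sin 68.760° / sin 45° = 0.9321 / 0.7071 = 1.3181.

1.318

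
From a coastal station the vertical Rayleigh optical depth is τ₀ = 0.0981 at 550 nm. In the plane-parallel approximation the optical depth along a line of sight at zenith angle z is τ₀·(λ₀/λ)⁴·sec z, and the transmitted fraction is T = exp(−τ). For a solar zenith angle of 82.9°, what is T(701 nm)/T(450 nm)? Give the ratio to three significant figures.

Airmass: sec 82.9° = 8.0905.
τ(701 nm) = 0.0981 × (550/701)⁴ × 8.0905 = 0.0981 × 0.3789 × 8.0905 = 0.3008.
τ(450 nm) = 0.0981 × (550/450)⁴ × 8.0905 = 0.0981 × 2.2315 × 8.0905 = 1.7711.
T(701)/T(450) = exp(τ_B − τ_A) = exp(1.4703) = 4.3508.

4.35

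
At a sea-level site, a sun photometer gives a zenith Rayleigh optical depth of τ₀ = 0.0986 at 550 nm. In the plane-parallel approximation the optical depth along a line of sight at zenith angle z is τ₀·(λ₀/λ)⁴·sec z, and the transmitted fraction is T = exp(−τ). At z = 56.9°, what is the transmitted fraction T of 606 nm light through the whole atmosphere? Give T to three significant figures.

sec 56.9° = 1.8312.
τ = 0.0986 × (550/606)⁴ × 1.8312 = 0.0986 × 0.6785 × 1.8312 = 0.1225.
T = exp(−0.1225) = 0.8847.

0.885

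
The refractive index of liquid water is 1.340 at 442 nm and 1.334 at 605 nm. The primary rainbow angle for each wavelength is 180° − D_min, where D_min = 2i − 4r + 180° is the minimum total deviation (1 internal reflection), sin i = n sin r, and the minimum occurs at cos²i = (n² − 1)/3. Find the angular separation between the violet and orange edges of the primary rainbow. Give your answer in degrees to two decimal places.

0.86°

At 442 nm (n = 1.340): cos²i = 0.26520 → i = 59.004°, r = 39.770°, D_min = 138.929°, rainbow angle = 41.071°.
At 605 nm (n = 1.334): cos²i = 0.25985 → i = 59.352°, r = 40.159°, D_min = 138.067°, rainbow angle = 41.933°.
Angular width = |41.071° − 41.933°| = 0.862°.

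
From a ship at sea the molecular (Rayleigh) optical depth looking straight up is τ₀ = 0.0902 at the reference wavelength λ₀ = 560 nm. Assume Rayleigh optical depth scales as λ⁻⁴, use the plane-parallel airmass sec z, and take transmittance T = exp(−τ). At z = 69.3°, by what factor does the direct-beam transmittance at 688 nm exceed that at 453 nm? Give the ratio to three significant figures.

Airmass: sec 69.3° = 2.8291.
τ(688 nm) = 0.0902 × (560/688)⁴ × 2.8291 = 0.0902 × 0.4389 × 2.8291 = 0.1120.
τ(453 nm) = 0.0902 × (560/453)⁴ × 2.8291 = 0.0902 × 2.3354 × 2.8291 = 0.5959.
T(688)/T(453) = exp(τ_B − τ_A) = exp(0.4839) = 1.6225.

1.62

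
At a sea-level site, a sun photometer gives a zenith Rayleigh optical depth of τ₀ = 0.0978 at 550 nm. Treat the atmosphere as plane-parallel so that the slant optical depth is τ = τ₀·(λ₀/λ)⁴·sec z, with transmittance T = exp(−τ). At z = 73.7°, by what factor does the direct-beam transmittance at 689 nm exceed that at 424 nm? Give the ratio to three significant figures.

Airmass: sec 73.7° = 3.5629.
τ(689 nm) = 0.0978 × (550/689)⁴ × 3.5629 = 0.0978 × 0.4060 × 3.5629 = 0.1415.
τ(424 nm) = 0.0978 × (550/424)⁴ × 3.5629 = 0.0978 × 2.8313 × 3.5629 = 0.9866.
T(689)/T(424) = exp(τ_B − τ_A) = exp(0.8451) = 2.3282.

2.33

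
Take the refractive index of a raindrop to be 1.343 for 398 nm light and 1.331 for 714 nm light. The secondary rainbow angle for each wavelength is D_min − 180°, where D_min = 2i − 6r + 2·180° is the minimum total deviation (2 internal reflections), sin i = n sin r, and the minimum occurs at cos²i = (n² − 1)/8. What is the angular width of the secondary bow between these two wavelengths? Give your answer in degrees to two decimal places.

At 398 nm (n = 1.343): cos²i = 0.10046 → i = 71.522°, r = 44.928°, D_min = 233.478°, rainbow angle = 53.478°.
At 714 nm (n = 1.331): cos²i = 0.09645 → i = 71.907°, r = 45.575°, D_min = 230.365°, rainbow angle = 50.365°.
Angular width = |53.478° − 50.365°| = 3.113°.

3.11°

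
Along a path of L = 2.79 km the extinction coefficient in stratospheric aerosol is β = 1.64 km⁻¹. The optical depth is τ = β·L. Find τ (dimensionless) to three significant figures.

τ = β·L = 1.64 × 2.79 = 4.5756.

4.58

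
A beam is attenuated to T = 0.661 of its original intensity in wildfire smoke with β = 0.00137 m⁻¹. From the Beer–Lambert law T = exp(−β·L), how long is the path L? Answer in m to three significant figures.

302 m

Beer–Lambert: T = exp(−βL) ⇒ L = −ln(T)/β = −ln(0.661)/0.00137 = 0.4140/0.00137 = 302.2 m.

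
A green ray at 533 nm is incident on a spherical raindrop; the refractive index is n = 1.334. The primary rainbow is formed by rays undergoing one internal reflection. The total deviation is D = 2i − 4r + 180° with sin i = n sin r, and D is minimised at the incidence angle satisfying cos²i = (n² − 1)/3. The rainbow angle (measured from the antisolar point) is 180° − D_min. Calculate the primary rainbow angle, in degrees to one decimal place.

41.9°

cos²i = (1.77956 − 1)/3 = 0.25985; i = arccos(0.50976) = 59.352°.
sin r = sin 59.352°/1.334 = 0.64492; r = 40.159°.
D_min = 2·59.352° − 4·40.159° + 180° = 138.067°.
Rainbow angle = 180° − D_min = 41.933°.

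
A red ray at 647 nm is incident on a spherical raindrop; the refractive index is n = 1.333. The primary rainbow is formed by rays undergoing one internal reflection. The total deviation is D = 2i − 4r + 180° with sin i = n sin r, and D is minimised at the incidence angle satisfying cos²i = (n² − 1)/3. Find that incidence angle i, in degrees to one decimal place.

59.4°

cos²i = (1.333² − 1)/3 = (1.77689 − 1)/3 = 0.25896.
cos i = 0.50888, so i = 59.410°.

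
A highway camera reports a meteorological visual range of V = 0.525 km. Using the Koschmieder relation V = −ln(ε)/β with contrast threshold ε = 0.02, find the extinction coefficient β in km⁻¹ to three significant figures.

β = −ln(0.02) / V = 3.912 / 0.525 = 7.4515 km⁻¹.

7.45 km⁻¹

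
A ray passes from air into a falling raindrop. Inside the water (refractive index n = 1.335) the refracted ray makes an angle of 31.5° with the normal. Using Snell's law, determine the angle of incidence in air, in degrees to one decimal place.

Snell: sin θ_i = n · sin θ_r = 1.335 × sin 31.5° = 1.335 × 0.5225 = 0.6975.
θ_i = arcsin(0.6975) = 44.23°.

44.2°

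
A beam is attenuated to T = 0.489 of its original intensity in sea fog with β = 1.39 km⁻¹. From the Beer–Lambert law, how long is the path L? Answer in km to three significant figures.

Beer–Lambert: T = exp(−βL) ⇒ L = −ln(T)/β = −ln(0.489)/1.39 = 0.7154/1.39 = 0.5147 km.

0.515 km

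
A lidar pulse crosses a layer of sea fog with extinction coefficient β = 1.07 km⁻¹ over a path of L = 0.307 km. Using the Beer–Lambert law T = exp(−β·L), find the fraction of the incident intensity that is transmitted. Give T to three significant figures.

τ = β·L = 1.07 × 0.307 = 0.3285.
T = exp(−0.3285) = 0.7200.

0.720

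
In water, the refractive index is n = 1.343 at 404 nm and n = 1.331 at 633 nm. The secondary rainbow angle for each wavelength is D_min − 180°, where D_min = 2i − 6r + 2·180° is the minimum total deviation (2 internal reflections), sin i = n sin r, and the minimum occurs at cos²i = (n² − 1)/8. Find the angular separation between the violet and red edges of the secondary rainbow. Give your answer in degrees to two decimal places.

3.11°

At 404 nm (n = 1.343): cos²i = 0.10046 → i = 71.522°, r = 44.928°, D_min = 233.478°, rainbow angle = 53.478°.
At 633 nm (n = 1.331): cos²i = 0.09645 → i = 71.907°, r = 45.575°, D_min = 230.365°, rainbow angle = 50.365°.
Angular width = |53.478° − 50.365°| = 3.113°.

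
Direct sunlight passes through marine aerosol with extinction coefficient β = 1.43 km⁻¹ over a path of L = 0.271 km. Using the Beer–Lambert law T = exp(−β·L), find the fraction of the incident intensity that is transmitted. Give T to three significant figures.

0.679

τ = β·L = 1.43 × 0.271 = 0.3875.
T = exp(−0.3875) = 0.6787.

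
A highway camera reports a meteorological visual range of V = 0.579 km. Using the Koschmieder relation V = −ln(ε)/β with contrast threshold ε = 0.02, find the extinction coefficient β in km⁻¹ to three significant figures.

6.76 km⁻¹

β = −ln(0.02) / V = 3.912 / 0.579 = 6.7565 km⁻¹.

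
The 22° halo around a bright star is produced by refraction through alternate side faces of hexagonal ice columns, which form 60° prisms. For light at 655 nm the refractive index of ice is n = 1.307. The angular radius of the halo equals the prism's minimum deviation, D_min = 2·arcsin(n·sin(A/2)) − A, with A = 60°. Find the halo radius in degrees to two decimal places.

21.61°

n·sin(A/2) = 1.307 × sin 30° = 1.307 × 0.5000 = 0.6535.
D_min = 2·arcsin(0.6535) − 60° = 2 × 40.806° − 60° = 21.612°.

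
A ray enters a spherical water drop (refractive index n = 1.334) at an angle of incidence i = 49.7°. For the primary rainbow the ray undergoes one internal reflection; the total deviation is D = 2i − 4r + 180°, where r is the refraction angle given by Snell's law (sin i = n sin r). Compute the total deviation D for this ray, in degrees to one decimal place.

139.9°

sin r = sin 49.7° / 1.334 = 0.7627/1.334 = 0.5717; r = 34.87°.
D = 2·49.7° − 4·34.87° + 180° = 99.40° − 139.48° + 180° = 139.92°.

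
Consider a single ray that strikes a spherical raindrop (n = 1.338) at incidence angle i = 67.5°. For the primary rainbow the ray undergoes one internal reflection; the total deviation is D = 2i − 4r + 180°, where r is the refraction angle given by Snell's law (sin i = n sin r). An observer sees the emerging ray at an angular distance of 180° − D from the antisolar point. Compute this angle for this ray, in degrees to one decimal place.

sin r = sin 67.5° / 1.338 = 0.9239/1.338 = 0.6905; r = 43.67°.
D = 2·67.5° − 4·43.67° + 180° = 135.00° − 174.68° + 180° = 140.32°.
Angle from antisolar point = 180° − D = 39.68°.

39.7°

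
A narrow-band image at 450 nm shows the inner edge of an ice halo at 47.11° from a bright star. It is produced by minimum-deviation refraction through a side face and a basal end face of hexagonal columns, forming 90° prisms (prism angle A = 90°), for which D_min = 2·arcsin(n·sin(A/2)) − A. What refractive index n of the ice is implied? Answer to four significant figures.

Rearranging: n = sin((D_min + A)/2) / sin(A/2).
(D_min + A)/2 = (47.11° + 90°)/2 = 68.555°.
n = sin 68.555° / sin 45° = 0.9308 / 0.7071 = 1.3163.

1.316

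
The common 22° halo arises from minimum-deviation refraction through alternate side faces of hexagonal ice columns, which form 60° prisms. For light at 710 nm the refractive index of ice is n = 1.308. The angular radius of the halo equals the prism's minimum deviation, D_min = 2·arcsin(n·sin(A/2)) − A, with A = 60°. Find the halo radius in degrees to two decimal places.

21.69°

n·sin(A/2) = 1.308 × sin 30° = 1.308 × 0.5000 = 0.6540.
D_min = 2·arcsin(0.6540) − 60° = 2 × 40.844° − 60° = 21.688°.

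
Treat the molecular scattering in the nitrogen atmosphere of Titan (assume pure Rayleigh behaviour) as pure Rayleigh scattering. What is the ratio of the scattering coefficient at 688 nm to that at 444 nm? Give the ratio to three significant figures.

0.173

Rayleigh scattering ∝ λ⁻⁴, so the ratio of coefficients is the inverse fourth power of the wavelength ratio.
σ(688)/σ(444) = (444/688)⁴ = (0.6453)⁴ = 0.1735.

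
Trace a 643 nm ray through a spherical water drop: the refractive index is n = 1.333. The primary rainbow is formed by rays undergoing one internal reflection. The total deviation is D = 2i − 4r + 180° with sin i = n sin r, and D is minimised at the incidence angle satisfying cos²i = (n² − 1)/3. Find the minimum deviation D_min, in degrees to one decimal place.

137.9°

cos²i = (1.77689 − 1)/3 = 0.25896; i = arccos(0.50888) = 59.410°.
sin r = sin 59.410°/1.333 = 0.64579; r = 40.225°.
D_min = 2·59.410° − 4·40.225° + 180° = 137.922°.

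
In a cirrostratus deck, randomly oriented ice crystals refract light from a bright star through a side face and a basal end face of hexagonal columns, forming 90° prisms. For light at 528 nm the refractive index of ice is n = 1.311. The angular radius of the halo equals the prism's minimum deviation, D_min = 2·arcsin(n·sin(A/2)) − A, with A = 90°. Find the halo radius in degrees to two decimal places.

45.95°

n·sin(A/2) = 1.311 × sin 45° = 1.311 × 0.7071 = 0.9270.
D_min = 2·arcsin(0.9270) − 90° = 2 × 67.974° − 90° = 45.949°.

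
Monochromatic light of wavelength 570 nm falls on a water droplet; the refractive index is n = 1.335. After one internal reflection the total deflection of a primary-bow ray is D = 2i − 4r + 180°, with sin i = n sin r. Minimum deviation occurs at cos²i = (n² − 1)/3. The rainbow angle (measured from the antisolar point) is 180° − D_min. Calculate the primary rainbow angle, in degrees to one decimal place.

41.8°

cos²i = (1.78222 − 1)/3 = 0.26074; i = arccos(0.51063) = 59.294°.
sin r = sin 59.294°/1.335 = 0.64405; r = 40.094°.
D_min = 2·59.294° − 4·40.094° + 180° = 138.212°.
Rainbow angle = 180° − D_min = 41.788°.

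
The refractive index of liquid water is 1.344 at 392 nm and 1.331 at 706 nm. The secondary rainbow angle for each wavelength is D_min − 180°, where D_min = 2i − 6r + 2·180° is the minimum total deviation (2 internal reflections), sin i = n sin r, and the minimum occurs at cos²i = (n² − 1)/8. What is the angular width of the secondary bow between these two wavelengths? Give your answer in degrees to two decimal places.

3.37°

At 392 nm (n = 1.344): cos²i = 0.10079 → i = 71.490°, r = 44.874°, D_min = 233.733°, rainbow angle = 53.733°.
At 706 nm (n = 1.331): cos²i = 0.09645 → i = 71.907°, r = 45.575°, D_min = 230.365°, rainbow angle = 50.365°.
Angular width = |53.733° − 50.365°| = 3.368°.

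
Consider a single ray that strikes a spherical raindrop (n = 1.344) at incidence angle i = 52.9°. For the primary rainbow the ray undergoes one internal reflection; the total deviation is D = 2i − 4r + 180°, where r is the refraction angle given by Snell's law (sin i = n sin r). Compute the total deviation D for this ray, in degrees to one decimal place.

140.2°

sin r = sin 52.9° / 1.344 = 0.7976/1.344 = 0.5934; r = 36.40°.
D = 2·52.9° − 4·36.40° + 180° = 105.80° − 145.61° + 180° = 140.19°.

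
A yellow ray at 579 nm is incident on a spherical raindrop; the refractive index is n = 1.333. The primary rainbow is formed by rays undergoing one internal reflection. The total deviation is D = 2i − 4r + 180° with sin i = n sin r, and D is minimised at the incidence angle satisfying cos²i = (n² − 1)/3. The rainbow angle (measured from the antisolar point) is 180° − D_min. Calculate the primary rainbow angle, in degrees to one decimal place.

cos²i = (1.77689 − 1)/3 = 0.25896; i = arccos(0.50888) = 59.410°.
sin r = sin 59.410°/1.333 = 0.64579; r = 40.225°.
D_min = 2·59.410° − 4·40.225° + 180° = 137.922°.
Rainbow angle = 180° − D_min = 42.078°.

42.1°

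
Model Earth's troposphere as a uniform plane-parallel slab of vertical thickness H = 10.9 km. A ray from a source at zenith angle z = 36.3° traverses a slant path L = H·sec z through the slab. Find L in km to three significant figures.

13.5 km

sec z = 1/cos 36.3° = 1.2408.
L = 10.9 × 1.2408 = 13.525 km.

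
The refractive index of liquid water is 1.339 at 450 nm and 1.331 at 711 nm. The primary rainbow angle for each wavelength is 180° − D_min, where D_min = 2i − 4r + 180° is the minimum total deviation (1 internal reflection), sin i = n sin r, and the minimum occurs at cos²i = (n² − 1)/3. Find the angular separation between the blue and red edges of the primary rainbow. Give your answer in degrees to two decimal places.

1.16°

At 450 nm (n = 1.339): cos²i = 0.26431 → i = 59.062°, r = 39.834°, D_min = 138.786°, rainbow angle = 41.214°.
At 711 nm (n = 1.331): cos²i = 0.25719 → i = 59.527°, r = 40.356°, D_min = 137.630°, rainbow angle = 42.370°.
Angular width = |41.214° − 42.370°| = 1.156°.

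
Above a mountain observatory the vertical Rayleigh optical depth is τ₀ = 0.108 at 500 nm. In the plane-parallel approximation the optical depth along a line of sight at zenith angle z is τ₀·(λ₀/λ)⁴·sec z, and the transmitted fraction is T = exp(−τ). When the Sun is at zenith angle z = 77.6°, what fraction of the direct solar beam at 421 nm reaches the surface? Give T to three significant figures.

0.368

sec 77.6° = 4.6569.
τ = 0.108 × (500/421)⁴ × 4.6569 = 0.108 × 1.9895 × 4.6569 = 1.0006.
T = exp(−1.0006) = 0.3676.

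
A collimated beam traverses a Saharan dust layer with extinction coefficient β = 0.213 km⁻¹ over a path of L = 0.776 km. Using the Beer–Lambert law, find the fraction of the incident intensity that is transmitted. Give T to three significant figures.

0.848

τ = β·L = 0.213 × 0.776 = 0.1653.
T = exp(−0.1653) = 0.8476.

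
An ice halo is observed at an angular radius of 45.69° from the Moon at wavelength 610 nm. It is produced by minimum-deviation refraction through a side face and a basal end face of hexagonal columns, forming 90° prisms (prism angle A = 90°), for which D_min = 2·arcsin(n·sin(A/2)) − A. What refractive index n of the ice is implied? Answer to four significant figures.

1.310

Rearranging: n = sin((D_min + A)/2) / sin(A/2).
(D_min + A)/2 = (45.69° + 90°)/2 = 67.845°.
n = sin 67.845° / sin 45° = 0.9262 / 0.7071 = 1.3098.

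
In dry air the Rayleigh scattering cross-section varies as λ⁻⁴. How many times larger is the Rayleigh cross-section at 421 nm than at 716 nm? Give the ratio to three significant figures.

8.37

Rayleigh scattering ∝ λ⁻⁴, so the ratio of coefficients is the inverse fourth power of the wavelength ratio.
σ(421)/σ(716) = (716/421)⁴ = (1.7007)⁴ = 8.366.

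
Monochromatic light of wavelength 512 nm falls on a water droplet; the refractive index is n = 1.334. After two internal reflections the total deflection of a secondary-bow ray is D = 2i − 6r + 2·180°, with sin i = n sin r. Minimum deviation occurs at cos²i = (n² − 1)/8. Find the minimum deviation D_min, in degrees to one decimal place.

cos²i = (1.77956 − 1)/8 = 0.09744; i = arccos(0.31216) = 71.810°.
sin r = sin 71.810°/1.334 = 0.71217; r = 45.411°.
D_min = 2·71.810° − 6·45.411° + 360° = 231.153°.

231.2°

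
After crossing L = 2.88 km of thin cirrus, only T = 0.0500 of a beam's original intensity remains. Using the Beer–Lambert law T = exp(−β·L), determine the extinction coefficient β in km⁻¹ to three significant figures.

1.04 km⁻¹

Beer–Lambert: T = exp(−βL) ⇒ β = −ln(T)/L = −ln(0.0500)/2.88 = 2.9957/2.88 = 1.04 km⁻¹.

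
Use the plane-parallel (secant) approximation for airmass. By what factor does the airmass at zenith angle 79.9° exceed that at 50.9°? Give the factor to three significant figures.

X(79.9°)/X(50.9°) = sec 79.9° / sec 50.9° = cos 50.9° / cos 79.9° = 0.6307/0.1754 = 3.5963.

3.60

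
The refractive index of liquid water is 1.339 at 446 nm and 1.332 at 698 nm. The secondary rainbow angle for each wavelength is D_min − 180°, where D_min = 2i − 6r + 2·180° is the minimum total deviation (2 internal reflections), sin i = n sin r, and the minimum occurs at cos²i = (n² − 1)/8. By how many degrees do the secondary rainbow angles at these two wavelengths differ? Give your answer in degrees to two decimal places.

At 446 nm (n = 1.339): cos²i = 0.09912 → i = 71.650°, r = 45.141°, D_min = 232.451°, rainbow angle = 52.451°.
At 698 nm (n = 1.332): cos²i = 0.09678 → i = 71.875°, r = 45.520°, D_min = 230.628°, rainbow angle = 50.628°.
Angular width = |52.451° − 50.628°| = 1.823°.

1.82°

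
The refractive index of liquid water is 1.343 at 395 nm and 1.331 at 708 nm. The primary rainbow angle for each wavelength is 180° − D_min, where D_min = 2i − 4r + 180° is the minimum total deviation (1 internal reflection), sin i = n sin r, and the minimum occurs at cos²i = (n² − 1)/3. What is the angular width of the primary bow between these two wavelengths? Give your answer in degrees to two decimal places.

At 395 nm (n = 1.343): cos²i = 0.26788 → i = 58.830°, r = 39.577°, D_min = 139.354°, rainbow angle = 40.646°.
At 708 nm (n = 1.331): cos²i = 0.25719 → i = 59.527°, r = 40.356°, D_min = 137.630°, rainbow angle = 42.370°.
Angular width = |40.646° − 42.370°| = 1.724°.

1.72°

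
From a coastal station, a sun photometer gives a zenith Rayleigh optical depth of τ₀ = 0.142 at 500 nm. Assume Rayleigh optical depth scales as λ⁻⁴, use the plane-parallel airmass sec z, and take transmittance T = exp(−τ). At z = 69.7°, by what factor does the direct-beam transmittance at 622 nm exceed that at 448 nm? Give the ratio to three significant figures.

Airmass: sec 69.7° = 2.8824.
τ(622 nm) = 0.142 × (500/622)⁴ × 2.8824 = 0.142 × 0.4176 × 2.8824 = 0.1709.
τ(448 nm) = 0.142 × (500/448)⁴ × 2.8824 = 0.142 × 1.5516 × 2.8824 = 0.6350.
T(622)/T(448) = exp(τ_B − τ_A) = exp(0.4641) = 1.5907.

1.59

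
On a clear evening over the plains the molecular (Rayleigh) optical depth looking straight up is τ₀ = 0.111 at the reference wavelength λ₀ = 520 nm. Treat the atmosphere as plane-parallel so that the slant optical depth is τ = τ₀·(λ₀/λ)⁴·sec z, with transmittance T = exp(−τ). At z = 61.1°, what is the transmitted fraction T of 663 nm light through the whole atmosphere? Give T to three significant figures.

0.917

sec 61.1° = 2.0692.
τ = 0.111 × (520/663)⁴ × 2.0692 = 0.111 × 0.3784 × 2.0692 = 0.0869.
T = exp(−0.0869) = 0.9168.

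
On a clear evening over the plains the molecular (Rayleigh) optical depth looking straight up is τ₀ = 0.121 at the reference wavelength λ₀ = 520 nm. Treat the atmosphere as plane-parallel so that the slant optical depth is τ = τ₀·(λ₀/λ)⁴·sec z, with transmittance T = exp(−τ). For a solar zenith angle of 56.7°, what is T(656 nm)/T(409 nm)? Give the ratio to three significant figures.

Airmass: sec 56.7° = 1.8214.
τ(656 nm) = 0.121 × (520/656)⁴ × 1.8214 = 0.121 × 0.3948 × 1.8214 = 0.0870.
τ(409 nm) = 0.121 × (520/409)⁴ × 1.8214 = 0.121 × 2.6129 × 1.8214 = 0.5759.
T(656)/T(409) = exp(τ_B − τ_A) = exp(0.4888) = 1.6304.

1.63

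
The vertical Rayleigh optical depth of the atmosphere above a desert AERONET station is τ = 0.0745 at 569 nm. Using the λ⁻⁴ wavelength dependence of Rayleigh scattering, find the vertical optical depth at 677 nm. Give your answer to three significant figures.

τ(677 nm) = τ(569 nm) × (569/677)⁴ = 0.0745 × (0.8405)⁴ = 0.0745 × 0.4990 = 0.0372.

0.0372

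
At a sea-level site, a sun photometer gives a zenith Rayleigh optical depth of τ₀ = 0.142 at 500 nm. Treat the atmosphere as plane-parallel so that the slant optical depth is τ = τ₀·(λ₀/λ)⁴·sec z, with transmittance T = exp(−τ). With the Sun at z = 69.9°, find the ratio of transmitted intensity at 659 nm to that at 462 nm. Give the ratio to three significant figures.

1.54

Airmass: sec 69.9° = 2.9099.
τ(659 nm) = 0.142 × (500/659)⁴ × 2.9099 = 0.142 × 0.3314 × 2.9099 = 0.1369.
τ(462 nm) = 0.142 × (500/462)⁴ × 2.9099 = 0.142 × 1.3719 × 2.9099 = 0.5669.
T(659)/T(462) = exp(τ_B − τ_A) = exp(0.4299) = 1.5371.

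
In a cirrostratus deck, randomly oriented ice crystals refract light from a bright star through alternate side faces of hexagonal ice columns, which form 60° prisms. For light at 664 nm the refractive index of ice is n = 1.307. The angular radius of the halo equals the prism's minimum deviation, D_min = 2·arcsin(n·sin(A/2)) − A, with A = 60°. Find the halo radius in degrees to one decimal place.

21.6°

n·sin(A/2) = 1.307 × sin 30° = 1.307 × 0.5000 = 0.6535.
D_min = 2·arcsin(0.6535) − 60° = 2 × 40.806° − 60° = 21.612°.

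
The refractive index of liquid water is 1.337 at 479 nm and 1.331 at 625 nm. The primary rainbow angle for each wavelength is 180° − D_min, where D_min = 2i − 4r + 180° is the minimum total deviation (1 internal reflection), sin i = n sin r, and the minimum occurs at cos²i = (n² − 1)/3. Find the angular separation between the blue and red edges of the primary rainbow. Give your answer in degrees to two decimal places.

0.87°

At 479 nm (n = 1.337): cos²i = 0.26252 → i = 59.178°, r = 39.964°, D_min = 138.500°, rainbow angle = 41.500°.
At 625 nm (n = 1.331): cos²i = 0.25719 → i = 59.527°, r = 40.356°, D_min = 137.630°, rainbow angle = 42.370°.
Angular width = |41.500° − 42.370°| = 0.870°.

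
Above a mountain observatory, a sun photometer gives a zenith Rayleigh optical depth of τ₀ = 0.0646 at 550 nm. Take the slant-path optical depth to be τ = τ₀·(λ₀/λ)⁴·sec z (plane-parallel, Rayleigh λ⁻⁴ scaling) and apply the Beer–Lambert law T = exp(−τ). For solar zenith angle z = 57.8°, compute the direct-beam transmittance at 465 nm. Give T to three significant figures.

0.789

sec 57.8° = 1.8766.
τ = 0.0646 × (550/465)⁴ × 1.8766 = 0.0646 × 1.9572 × 1.8766 = 0.2373.
T = exp(−0.2373) = 0.7888.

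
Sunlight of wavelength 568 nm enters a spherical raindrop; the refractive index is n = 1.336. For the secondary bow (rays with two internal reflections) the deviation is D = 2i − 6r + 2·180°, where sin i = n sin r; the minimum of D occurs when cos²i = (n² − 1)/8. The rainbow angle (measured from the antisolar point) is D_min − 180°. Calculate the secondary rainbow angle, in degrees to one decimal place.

cos²i = (1.78490 − 1)/8 = 0.09811; i = arccos(0.31323) = 71.746°.
sin r = sin 71.746°/1.336 = 0.71084; r = 45.303°.
D_min = 2·71.746° − 6·45.303° + 360° = 231.674°.
Rainbow angle = D_min − 180° = 51.674°.

51.7°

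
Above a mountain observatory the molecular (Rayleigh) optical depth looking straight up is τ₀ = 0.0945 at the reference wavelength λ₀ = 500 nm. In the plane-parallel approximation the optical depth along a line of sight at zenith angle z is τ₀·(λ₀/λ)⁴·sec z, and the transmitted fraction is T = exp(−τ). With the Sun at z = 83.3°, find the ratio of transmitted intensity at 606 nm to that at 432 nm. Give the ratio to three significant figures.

2.94

Airmass: sec 83.3° = 8.5711.
τ(606 nm) = 0.0945 × (500/606)⁴ × 8.5711 = 0.0945 × 0.4634 × 8.5711 = 0.3754.
τ(432 nm) = 0.0945 × (500/432)⁴ × 8.5711 = 0.0945 × 1.7945 × 8.5711 = 1.4535.
T(606)/T(432) = exp(τ_B − τ_A) = exp(1.0781) = 2.9392.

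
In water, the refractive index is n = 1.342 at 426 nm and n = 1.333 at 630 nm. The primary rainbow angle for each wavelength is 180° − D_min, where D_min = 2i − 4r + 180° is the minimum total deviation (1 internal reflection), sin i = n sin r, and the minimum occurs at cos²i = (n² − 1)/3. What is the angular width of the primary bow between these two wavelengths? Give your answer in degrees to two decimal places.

1.29°

At 426 nm (n = 1.342): cos²i = 0.26699 → i = 58.888°, r = 39.641°, D_min = 139.213°, rainbow angle = 40.787°.
At 630 nm (n = 1.333): cos²i = 0.25896 → i = 59.410°, r = 40.225°, D_min = 137.922°, rainbow angle = 42.078°.
Angular width = |40.787° − 42.078°| = 1.291°.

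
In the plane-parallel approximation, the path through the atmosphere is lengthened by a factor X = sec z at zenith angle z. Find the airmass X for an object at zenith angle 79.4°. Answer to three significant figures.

5.44

X = sec z = 1/cos 79.4° = 1/0.1840 = 5.4362.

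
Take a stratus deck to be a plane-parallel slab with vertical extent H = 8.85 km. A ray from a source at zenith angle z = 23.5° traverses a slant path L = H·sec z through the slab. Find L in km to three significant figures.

sec z = 1/cos 23.5° = 1.0904.
L = 8.85 × 1.0904 = 9.650 km.

9.65 km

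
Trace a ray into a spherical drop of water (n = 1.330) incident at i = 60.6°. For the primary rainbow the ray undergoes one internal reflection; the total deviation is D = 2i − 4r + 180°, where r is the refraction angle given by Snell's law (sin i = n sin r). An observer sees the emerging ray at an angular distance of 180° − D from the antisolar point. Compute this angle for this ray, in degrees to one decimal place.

sin r = sin 60.6° / 1.330 = 0.8712/1.330 = 0.6550; r = 40.92°.
D = 2·60.6° − 4·40.92° + 180° = 121.20° − 163.69° + 180° = 137.51°.
Angle from antisolar point = 180° − D = 42.49°.

42.5°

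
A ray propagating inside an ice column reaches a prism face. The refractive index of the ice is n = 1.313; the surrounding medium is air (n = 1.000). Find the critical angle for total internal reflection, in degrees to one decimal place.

sin θ_c = n_air / n = 1.000 / 1.313 = 0.7616.
θ_c = arcsin(0.7616) = 49.61°.

49.6°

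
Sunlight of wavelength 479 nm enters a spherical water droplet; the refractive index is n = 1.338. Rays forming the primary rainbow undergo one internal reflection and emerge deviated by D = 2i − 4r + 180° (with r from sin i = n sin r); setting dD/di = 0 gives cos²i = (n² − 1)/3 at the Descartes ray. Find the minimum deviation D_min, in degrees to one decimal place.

cos²i = (1.79024 − 1)/3 = 0.26341; i = arccos(0.51324) = 59.120°.
sin r = sin 59.120°/1.338 = 0.64144; r = 39.899°.
D_min = 2·59.120° − 4·39.899° + 180° = 138.643°.

138.6°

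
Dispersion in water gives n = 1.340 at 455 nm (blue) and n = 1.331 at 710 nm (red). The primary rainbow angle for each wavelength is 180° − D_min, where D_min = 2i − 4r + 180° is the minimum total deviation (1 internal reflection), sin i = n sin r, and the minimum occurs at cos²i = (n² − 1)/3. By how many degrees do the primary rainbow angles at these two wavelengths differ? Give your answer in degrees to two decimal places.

1.30°

At 455 nm (n = 1.340): cos²i = 0.26520 → i = 59.004°, r = 39.770°, D_min = 138.929°, rainbow angle = 41.071°.
At 710 nm (n = 1.331): cos²i = 0.25719 → i = 59.527°, r = 40.356°, D_min = 137.630°, rainbow angle = 42.370°.
Angular width = |41.071° − 42.370°| = 1.299°.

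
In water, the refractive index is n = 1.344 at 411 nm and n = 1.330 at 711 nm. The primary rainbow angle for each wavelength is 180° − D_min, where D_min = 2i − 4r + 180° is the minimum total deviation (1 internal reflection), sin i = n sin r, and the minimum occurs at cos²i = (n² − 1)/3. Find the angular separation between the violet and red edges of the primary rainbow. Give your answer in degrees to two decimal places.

At 411 nm (n = 1.344): cos²i = 0.26878 → i = 58.772°, r = 39.512°, D_min = 139.495°, rainbow angle = 40.505°.
At 711 nm (n = 1.330): cos²i = 0.25630 → i = 59.585°, r = 40.422°, D_min = 137.484°, rainbow angle = 42.516°.
Angular width = |40.505° − 42.516°| = 2.011°.

2.01°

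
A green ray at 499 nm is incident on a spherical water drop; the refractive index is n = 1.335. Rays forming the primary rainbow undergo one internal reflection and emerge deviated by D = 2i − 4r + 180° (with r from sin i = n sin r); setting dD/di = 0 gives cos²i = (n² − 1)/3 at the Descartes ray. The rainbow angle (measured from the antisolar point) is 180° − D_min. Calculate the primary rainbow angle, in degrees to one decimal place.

41.8°

cos²i = (1.78222 − 1)/3 = 0.26074; i = arccos(0.51063) = 59.294°.
sin r = sin 59.294°/1.335 = 0.64405; r = 40.094°.
D_min = 2·59.294° − 4·40.094° + 180° = 138.212°.
Rainbow angle = 180° − D_min = 41.788°.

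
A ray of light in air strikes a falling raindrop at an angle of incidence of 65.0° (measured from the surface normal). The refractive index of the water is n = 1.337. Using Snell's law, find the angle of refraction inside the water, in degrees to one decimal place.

42.7°

Snell: sin θ_r = sin θ_i / n = sin 65.0° / 1.337 = 0.9063 / 1.337 = 0.6779.
θ_r = arcsin(0.6779) = 42.68°.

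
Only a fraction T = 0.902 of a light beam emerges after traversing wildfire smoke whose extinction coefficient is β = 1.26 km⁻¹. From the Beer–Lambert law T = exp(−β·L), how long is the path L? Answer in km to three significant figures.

Beer–Lambert: T = exp(−βL) ⇒ L = −ln(T)/β = −ln(0.902)/1.26 = 0.1031/1.26 = 0.08186 km.

0.0819 km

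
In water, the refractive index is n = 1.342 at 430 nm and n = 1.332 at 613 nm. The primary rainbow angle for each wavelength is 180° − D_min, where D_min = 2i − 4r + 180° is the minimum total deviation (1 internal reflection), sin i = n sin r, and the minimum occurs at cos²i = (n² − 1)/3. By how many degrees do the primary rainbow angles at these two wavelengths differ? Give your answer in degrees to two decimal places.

1.44°

At 430 nm (n = 1.342): cos²i = 0.26699 → i = 58.888°, r = 39.641°, D_min = 139.213°, rainbow angle = 40.787°.
At 613 nm (n = 1.332): cos²i = 0.25807 → i = 59.469°, r = 40.290°, D_min = 137.776°, rainbow angle = 42.224°.
Angular width = |40.787° − 42.224°| = 1.437°.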